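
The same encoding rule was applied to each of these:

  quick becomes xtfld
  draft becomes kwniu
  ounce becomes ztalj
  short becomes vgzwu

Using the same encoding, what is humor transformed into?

gtbzw

Treating letters as 0–25, the rule is x ↦ 25x + 13 (mod 26).
For humor: h(7)→25·7+13≡6=g; u(20)→25·20+13≡19=t; m(12)→25·12+13≡1=b; o(14)→25·14+13≡25=z; r(17)→25·17+13≡22=w (all mod 26).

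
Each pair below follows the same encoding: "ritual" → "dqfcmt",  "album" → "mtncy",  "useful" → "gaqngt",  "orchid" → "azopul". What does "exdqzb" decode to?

sprint

It's a Vigenère-style cipher with numeric key [12,8]: position i shifts by key[i mod 2].
Decoding exdqzb: e−12=s, x−8=p, d−12=r, q−8=i, z−12=n, b−8=t.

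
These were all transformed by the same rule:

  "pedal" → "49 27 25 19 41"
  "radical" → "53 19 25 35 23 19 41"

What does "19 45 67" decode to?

any

p(#16)→49 and e(#5)→27: differences scale by 2, so n = 2·pos + 17. With a=1..z=26, the number is 2·pos + 17.
Reversing it on 19 45 67: 19→(19−17)÷2=1=a, 45→(45−17)÷2=14=n, 67→(67−17)÷2=25=y.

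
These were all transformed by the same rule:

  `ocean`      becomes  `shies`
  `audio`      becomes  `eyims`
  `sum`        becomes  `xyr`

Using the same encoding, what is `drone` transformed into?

Two shifts are in play — +4 for a/e/i/o/u, +5 for every other letter.
For drone: d(cons)+5=i, r(cons)+5=w, o(vowel)+4=s, n(cons)+5=s, e(vowel)+4=i.

iwssi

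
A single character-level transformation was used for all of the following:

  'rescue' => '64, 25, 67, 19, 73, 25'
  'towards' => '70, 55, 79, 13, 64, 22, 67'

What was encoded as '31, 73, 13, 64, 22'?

r(#18)→64 and e(#5)→25: differences scale by 3, so n = 3·pos + 10. With a=1..z=26, the number is 3·pos + 10.
Decoding 31, 73, 13, 64, 22: 31→(31−10)÷3=7=g, 73→(73−10)÷3=21=u, 13→(13−10)÷3=1=a, 64→(64−10)÷3=18=r, 22→(22−10)÷3=4=d.

guard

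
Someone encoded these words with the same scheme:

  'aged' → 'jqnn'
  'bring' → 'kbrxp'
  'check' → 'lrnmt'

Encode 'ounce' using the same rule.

xewmn

Shifts by position in aged: pos 0: a→j (+9), pos 1: g→q (+10), pos 2: e→n (+9), pos 3: d→n (+10) — repeating every 2. It's a Vigenère-style cipher with numeric key [9,10]: position i shifts by key[i mod 2].
For ounce: o+9=x, u+10=e, n+9=w, c+10=m, e+9=n.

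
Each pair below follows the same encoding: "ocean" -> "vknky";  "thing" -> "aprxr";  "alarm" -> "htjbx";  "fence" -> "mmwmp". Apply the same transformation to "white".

In ocean: o→v is +7, c→k is +8, e→n is +9, a→k is +10 — the shift increases by 1 each position. Each letter shifts forward by (position + 7), i.e. 7, 8, 9, … — the shift grows by one for each successive letter.
Applying it to white: w+7=d, h+8=p, i+9=r, t+10=d, e+11=p.

dprdp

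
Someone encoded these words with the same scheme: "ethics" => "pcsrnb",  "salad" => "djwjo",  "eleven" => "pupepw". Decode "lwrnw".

angel

Shifts by position in ethics: pos 0: e→p (+11), pos 1: t→c (+9), pos 2: h→s (+11), pos 3: i→r (+9) — repeating every 2. A repeating key of period 2 is used — shifts +11, +9 over and over.
Undoing it on lwrnw: l−11=a, w−9=n, r−11=g, n−9=e, w−11=l.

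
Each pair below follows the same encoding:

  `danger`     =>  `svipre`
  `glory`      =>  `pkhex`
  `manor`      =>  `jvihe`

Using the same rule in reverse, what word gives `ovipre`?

d(3)→s(18) and a(0)→v(21) fit y≡25x+21 (mod 26); the inverse of 25 mod 26 is 25. This is an affine cipher: with a=0,…,z=25, each position x becomes (25x+21) mod 26.
Reversing it on ovipre: o(14)→25·(14−21)≡7=h; v(21)→25·(21−21)≡0=a; i(8)→25·(8−21)≡13=n; p(15)→25·(15−21)≡6=g; r(17)→25·(17−21)≡4=e; e(4)→25·(4−21)≡17=r (all mod 26).

hanger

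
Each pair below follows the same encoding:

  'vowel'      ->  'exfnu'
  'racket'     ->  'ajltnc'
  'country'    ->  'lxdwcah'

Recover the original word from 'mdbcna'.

duster

Compare letters: v→e is +9, o→x is +9, w→f is +9 — a constant shift. This is a Caesar cipher with shift 9.
Decoding mdbcna: m−9=d, d−9=u, b−9=s, c−9=t, n−9=e, a−9=r.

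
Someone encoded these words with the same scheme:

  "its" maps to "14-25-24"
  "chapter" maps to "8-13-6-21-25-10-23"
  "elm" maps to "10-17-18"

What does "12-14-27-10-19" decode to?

i is letter #9 and maps to 14: an offset of 5. Each letter is replaced by its alphabet position (a=1..z=26) + 5.
Undoing it on 12-14-27-10-19: 12→(12−5)÷1=7=g, 14→(14−5)÷1=9=i, 27→(27−5)÷1=22=v, 10→(10−5)÷1=5=e, 19→(19−5)÷1=14=n.

given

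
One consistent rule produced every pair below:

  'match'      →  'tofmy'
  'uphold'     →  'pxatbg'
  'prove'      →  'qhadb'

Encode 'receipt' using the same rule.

fbuqoqd

The output letters match the input read backwards, each shifted +12: match reversed is hctam. Two steps: reverse the string, then apply a Caesar shift of +12.
Applying it to receipt: reverse → tpiecer; then shift: t+12=f, p+12=b, i+12=u, e+12=q, c+12=o, e+12=q, r+12=d.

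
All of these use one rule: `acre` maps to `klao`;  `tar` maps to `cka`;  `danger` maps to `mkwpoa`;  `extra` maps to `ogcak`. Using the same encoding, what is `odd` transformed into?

ymm

The rule splits by letter class: vowels +10, consonants +9.
Applying it to odd: o(vowel)+10=y, d(cons)+9=m, d(cons)+9=m.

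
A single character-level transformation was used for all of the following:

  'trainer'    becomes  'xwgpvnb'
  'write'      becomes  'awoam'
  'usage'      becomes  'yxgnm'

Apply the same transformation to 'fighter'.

In trainer: t→x is +4, r→w is +5, a→g is +6, i→p is +7 — the shift increases by 1 each position. Letter i (0-indexed) is shifted by i+4, so successive shifts are 4, 5, 6, ….
For fighter: f+4=j, i+5=n, g+6=m, h+7=o, t+8=b, e+9=n, r+10=b.

jnmobnb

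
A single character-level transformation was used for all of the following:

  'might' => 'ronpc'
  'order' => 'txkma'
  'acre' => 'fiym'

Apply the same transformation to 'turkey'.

In might: m→r is +5, i→o is +6, g→n is +7, h→p is +8 — the shift increases by 1 each position. Each letter shifts forward by (position + 5), i.e. 5, 6, 7, … — the shift grows by one for each successive letter.
For turkey: t+5=y, u+6=a, r+7=y, k+8=s, e+9=n, y+10=i.

yaysni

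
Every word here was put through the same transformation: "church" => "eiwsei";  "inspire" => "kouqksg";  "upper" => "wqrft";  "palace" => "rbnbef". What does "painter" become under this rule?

rbkovft

Shifts by position in church: pos 0: c→e (+2), pos 1: h→i (+1), pos 2: u→w (+2), pos 3: r→s (+1) — repeating every 2. The shifts repeat in a cycle of length 2: positions 0,1,… shift by +2, +1, then the pattern repeats.
For painter: p+2=r, a+1=b, i+2=k, n+1=o, t+2=v, e+1=f, r+2=t.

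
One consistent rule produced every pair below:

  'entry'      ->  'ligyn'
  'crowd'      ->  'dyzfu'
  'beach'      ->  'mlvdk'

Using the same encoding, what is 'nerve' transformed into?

e(4)→l(11) and n(13)→i(8) fit y≡17x+21 (mod 26); the inverse of 17 mod 26 is 23. Treating letters as 0–25, the rule is x ↦ 17x + 21 (mod 26).
Applying it to nerve: n(13)→17·13+21≡8=i; e(4)→17·4+21≡11=l; r(17)→17·17+21≡24=y; v(21)→17·21+21≡14=o; e(4)→17·4+21≡11=l (all mod 26).

ilyol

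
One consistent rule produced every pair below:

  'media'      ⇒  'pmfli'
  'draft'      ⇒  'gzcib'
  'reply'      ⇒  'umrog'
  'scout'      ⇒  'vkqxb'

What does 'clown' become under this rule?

ftqzv

Shifts by position in media: pos 0: m→p (+3), pos 1: e→m (+8), pos 2: d→f (+2), pos 3: i→l (+3), pos 4: a→i (+8) — repeating every 3. A repeating key of period 3 is used — shifts +3, +8, +2 over and over.
For clown: c+3=f, l+8=t, o+2=q, w+3=z, n+8=v.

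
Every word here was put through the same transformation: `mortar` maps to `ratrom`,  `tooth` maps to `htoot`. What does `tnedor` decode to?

The output letters match the input read backwards: mortar reversed is ratrom. The word is simply reversed.
Decoding tnedor: then reverse → rodent.

rodent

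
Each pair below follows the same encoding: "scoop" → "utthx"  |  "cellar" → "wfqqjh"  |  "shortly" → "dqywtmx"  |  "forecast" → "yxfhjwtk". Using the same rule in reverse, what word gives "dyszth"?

county

The output letters match the input read backwards, each shifted +5: scoop reversed is poocs. The word is reversed, then every letter is shifted forward by 5.
Undoing it on dyszth: shift back: d−5=y, y−5=t, s−5=n, z−5=u, t−5=o, h−5=c → ytnuoc; then reverse → county.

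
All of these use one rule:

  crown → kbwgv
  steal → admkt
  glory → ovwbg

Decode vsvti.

ninja

Shifts by position in crown: pos 0: c→k (+8), pos 1: r→b (+10), pos 2: o→w (+8), pos 3: w→g (+10) — repeating every 2. A repeating key of period 2 is used — shifts +8, +10 over and over.
Decoding vsvti: v−8=n, s−10=i, v−8=n, t−10=j, i−8=a.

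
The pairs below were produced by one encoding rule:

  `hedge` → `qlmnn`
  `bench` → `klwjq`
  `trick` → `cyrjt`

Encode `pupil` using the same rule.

Shifts by position in hedge: pos 0: h→q (+9), pos 1: e→l (+7), pos 2: d→m (+9), pos 3: g→n (+7) — repeating every 2. The shifts repeat in a cycle of length 2: positions 0,1,… shift by +9, +7, then the pattern repeats.
On pupil: p+9=y, u+7=b, p+9=y, i+7=p, l+9=u.

ybypu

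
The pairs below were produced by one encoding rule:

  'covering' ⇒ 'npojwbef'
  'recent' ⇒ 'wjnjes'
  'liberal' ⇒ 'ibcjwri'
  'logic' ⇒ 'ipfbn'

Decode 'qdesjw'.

c(2)→n(13) and o(14)→p(15) fit y≡11x+17 (mod 26); the inverse of 11 mod 26 is 19. This is an affine cipher: with a=0,…,z=25, each position x becomes (11x+17) mod 26.
Reversing it on qdesjw: q(16)→19·(16−17)≡7=h; d(3)→19·(3−17)≡20=u; e(4)→19·(4−17)≡13=n; s(18)→19·(18−17)≡19=t; j(9)→19·(9−17)≡4=e; w(22)→19·(22−17)≡17=r (all mod 26).

hunter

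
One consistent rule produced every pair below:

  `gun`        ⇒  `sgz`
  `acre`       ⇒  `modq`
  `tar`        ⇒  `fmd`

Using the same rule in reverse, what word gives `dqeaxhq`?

It's a constant shift of +12 (ROT12).
Decoding dqeaxhq: d−12=r, q−12=e, e−12=s, a−12=o, x−12=l, h−12=v, q−12=e.

resolve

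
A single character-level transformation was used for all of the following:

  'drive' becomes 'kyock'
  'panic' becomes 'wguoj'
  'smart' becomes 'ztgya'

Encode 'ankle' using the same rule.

gursk

The shift depends on letter class: consonant d→k is +7, but vowel i→o is +6. Vowels shift forward by 6 and consonants shift forward by 7.
On ankle: a(vowel)+6=g, n(cons)+7=u, k(cons)+7=r, l(cons)+7=s, e(vowel)+6=k.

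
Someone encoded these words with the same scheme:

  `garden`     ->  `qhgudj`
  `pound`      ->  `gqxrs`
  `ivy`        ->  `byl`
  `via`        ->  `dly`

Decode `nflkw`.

The output letters match the input read backwards, each shifted +3: garden reversed is nedrag. Two steps: reverse the string, then apply a Caesar shift of +3.
Decoding nflkw: shift back: n−3=k, f−3=c, l−3=i, k−3=h, w−3=t → kciht; then reverse → thick.

thick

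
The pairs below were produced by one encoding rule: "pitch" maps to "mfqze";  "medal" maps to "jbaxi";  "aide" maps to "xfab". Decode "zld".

cog

It's a constant shift of +23 (ROT23).
Reversing it on zld: z−23=c, l−23=o, d−23=g.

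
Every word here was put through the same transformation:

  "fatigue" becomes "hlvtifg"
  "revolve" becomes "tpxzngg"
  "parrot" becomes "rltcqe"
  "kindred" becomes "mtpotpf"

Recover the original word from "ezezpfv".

The shifts repeat in a cycle of length 2: positions 0,1,… shift by +2, +11, then the pattern repeats.
Reversing it on ezezpfv: e−2=c, z−11=o, e−2=c, z−11=o, p−2=n, f−11=u, v−2=t.

coconut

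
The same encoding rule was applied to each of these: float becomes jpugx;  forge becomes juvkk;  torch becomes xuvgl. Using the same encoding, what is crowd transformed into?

gvuah

The shift depends on letter class: consonant f→j is +4, but vowel o→u is +6. The rule splits by letter class: vowels +6, consonants +4.
On crowd: c(cons)+4=g, r(cons)+4=v, o(vowel)+6=u, w(cons)+4=a, d(cons)+4=h.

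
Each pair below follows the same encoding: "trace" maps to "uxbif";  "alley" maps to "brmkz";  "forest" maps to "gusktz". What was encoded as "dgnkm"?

camel

Shifts by position in trace: pos 0: t→u (+1), pos 1: r→x (+6), pos 2: a→b (+1), pos 3: c→i (+6) — repeating every 2. It's a Vigenère-style cipher with numeric key [1,6]: position i shifts by key[i mod 2].
Reversing it on dgnkm: d−1=c, g−6=a, n−1=m, k−6=e, m−1=l.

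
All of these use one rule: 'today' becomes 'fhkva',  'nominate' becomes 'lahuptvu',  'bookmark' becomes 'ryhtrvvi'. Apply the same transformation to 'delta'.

The output letters match the input read backwards, each shifted +7: today reversed is yadot. Two steps: reverse the string, then apply a Caesar shift of +7.
On delta: reverse → atled; then shift: a+7=h, t+7=a, l+7=s, e+7=l, d+7=k.

haslk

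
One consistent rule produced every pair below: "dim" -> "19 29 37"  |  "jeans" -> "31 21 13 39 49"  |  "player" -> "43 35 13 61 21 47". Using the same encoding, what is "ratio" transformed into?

47 13 51 29 41

d(#4)→19 and i(#9)→29: differences scale by 2, so n = 2·pos + 11. Each letter becomes 2×(its alphabet position, a=1..z=26) + 11.
On ratio: r=18→47, a=1→13, t=20→51, i=9→29, o=15→41.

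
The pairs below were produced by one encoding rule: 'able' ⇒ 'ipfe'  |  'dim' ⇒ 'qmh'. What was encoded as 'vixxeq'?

Two steps: reverse the string, then apply a Caesar shift of +4.
Reversing it on vixxeq: shift back: v−4=r, i−4=e, x−4=t, x−4=t, e−4=a, q−4=m → rettam; then reverse → matter.

matter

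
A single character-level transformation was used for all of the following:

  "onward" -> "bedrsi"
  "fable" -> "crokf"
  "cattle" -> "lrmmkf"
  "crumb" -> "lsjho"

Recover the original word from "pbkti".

o(14)→b(1) and n(13)→e(4) fit y≡23x+17 (mod 26); the inverse of 23 mod 26 is 17. This is an affine cipher: with a=0,…,z=25, each position x becomes (23x+17) mod 26.
Reversing it on pbkti: p(15)→17·(15−17)≡18=s; b(1)→17·(1−17)≡14=o; k(10)→17·(10−17)≡11=l; t(19)→17·(19−17)≡8=i; i(8)→17·(8−17)≡3=d (all mod 26).

solid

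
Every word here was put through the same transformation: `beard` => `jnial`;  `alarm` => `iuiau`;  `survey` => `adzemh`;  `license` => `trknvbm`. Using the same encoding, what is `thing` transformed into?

Shifts by position in beard: pos 0: b→j (+8), pos 1: e→n (+9), pos 2: a→i (+8), pos 3: r→a (+9) — repeating every 2. The shifts repeat in a cycle of length 2: positions 0,1,… shift by +8, +9, then the pattern repeats.
For thing: t+8=b, h+9=q, i+8=q, n+9=w, g+8=o.

bqqwo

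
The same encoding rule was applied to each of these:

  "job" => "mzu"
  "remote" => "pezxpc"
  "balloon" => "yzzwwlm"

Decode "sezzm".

booth

Read the word backwards and shift each letter +11.
Decoding sezzm: shift back: s−11=h, e−11=t, z−11=o, z−11=o, m−11=b → htoob; then reverse → booth.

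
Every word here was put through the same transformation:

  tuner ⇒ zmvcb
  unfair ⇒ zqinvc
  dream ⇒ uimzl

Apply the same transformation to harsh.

The output letters match the input read backwards, each shifted +8: tuner reversed is renut. Two steps: reverse the string, then apply a Caesar shift of +8.
For harsh: reverse → hsrah; then shift: h+8=p, s+8=a, r+8=z, a+8=i, h+8=p.

pazip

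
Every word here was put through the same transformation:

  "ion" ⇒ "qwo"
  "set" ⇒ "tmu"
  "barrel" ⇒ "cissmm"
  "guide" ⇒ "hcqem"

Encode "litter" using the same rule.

Two shifts are in play — +8 for a/e/i/o/u, +1 for every other letter.
On litter: l(cons)+1=m, i(vowel)+8=q, t(cons)+1=u, t(cons)+1=u, e(vowel)+8=m, r(cons)+1=s.

mquums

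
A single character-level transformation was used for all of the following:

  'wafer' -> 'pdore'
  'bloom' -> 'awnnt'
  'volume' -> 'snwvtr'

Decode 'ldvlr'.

w(22)→p(15) and a(0)→d(3) fit y≡23x+3 (mod 26); the inverse of 23 mod 26 is 17. Treating letters as 0–25, the rule is x ↦ 23x + 3 (mod 26).
Reversing it on ldvlr: l(11)→17·(11−3)≡6=g; d(3)→17·(3−3)≡0=a; v(21)→17·(21−3)≡20=u; l(11)→17·(11−3)≡6=g; r(17)→17·(17−3)≡4=e (all mod 26).

gauge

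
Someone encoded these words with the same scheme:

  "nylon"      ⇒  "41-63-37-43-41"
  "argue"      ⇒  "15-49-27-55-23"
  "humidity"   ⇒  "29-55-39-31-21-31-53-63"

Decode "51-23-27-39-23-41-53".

segment

n(#14)→41 and y(#25)→63: differences scale by 2, so n = 2·pos + 13. The formula is n = 2×(alphabet index, a=1) + 13.
Reversing it on 51-23-27-39-23-41-53: 51→(51−13)÷2=19=s, 23→(23−13)÷2=5=e, 27→(27−13)÷2=7=g, 39→(39−13)÷2=13=m, 23→(23−13)÷2=5=e, 41→(41−13)÷2=14=n, 53→(53−13)÷2=20=t.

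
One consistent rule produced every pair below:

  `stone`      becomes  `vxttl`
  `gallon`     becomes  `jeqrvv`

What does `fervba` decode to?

Letter i (0-indexed) is shifted by i+3, so successive shifts are 3, 4, 5, ….
Undoing it on fervba: f−3=c, e−4=a, r−5=m, v−6=p, b−7=u, a−8=s.

campus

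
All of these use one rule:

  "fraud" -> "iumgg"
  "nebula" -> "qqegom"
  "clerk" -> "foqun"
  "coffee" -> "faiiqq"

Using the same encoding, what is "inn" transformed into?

Vowels shift forward by 12 and consonants shift forward by 3.
For inn: i(vowel)+12=u, n(cons)+3=q, n(cons)+3=q.

uqq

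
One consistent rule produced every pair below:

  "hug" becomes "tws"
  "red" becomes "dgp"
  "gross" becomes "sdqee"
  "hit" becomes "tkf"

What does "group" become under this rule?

sdqwb

The shift depends on letter class: consonant h→t is +12, but vowel u→w is +2. Vowels shift forward by 2 and consonants shift forward by 12.
Applying it to group: g(cons)+12=s, r(cons)+12=d, o(vowel)+2=q, u(vowel)+2=w, p(cons)+12=b.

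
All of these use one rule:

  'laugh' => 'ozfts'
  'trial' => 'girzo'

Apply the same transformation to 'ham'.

This is the alphabet-reversal cipher (Atbash): a becomes z, b becomes y, etc.
Applying it to ham: h↔s, a↔z, m↔n.

szn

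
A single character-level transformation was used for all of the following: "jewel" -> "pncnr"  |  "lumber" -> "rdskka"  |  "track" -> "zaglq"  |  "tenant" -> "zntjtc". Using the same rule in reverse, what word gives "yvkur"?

It's a Vigenère-style cipher with numeric key [6,9]: position i shifts by key[i mod 2].
Decoding yvkur: y−6=s, v−9=m, k−6=e, u−9=l, r−6=l.

smell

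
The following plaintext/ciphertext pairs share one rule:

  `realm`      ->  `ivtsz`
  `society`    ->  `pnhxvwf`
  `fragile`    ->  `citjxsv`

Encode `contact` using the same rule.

r(17)→i(8) and e(4)→v(21) fit y≡7x+19 (mod 26); the inverse of 7 mod 26 is 15. Treating letters as 0–25, the rule is x ↦ 7x + 19 (mod 26).
For contact: c(2)→7·2+19≡7=h; o(14)→7·14+19≡13=n; n(13)→7·13+19≡6=g; t(19)→7·19+19≡22=w; a(0)→7·0+19≡19=t; c(2)→7·2+19≡7=h; t(19)→7·19+19≡22=w (all mod 26).

hngwthw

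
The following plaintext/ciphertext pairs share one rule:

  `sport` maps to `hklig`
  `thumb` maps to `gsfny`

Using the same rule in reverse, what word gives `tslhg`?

ghost

Each pair mirrors across the alphabet (s↔h, p↔k, o↔l): positions sum to 25. Each letter is replaced by its mirror in the alphabet: a↔z, b↔y, c↔x, and so on (the Atbash cipher).
Undoing it on tslhg: t↔g, s↔h, l↔o, h↔s, g↔t.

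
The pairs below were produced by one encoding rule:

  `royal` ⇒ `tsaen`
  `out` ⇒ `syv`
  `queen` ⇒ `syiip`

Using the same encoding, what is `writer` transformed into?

The shift depends on letter class: consonant r→t is +2, but vowel o→s is +4. Two shifts are in play — +4 for a/e/i/o/u, +2 for every other letter.
Applying it to writer: w(cons)+2=y, r(cons)+2=t, i(vowel)+4=m, t(cons)+2=v, e(vowel)+4=i, r(cons)+2=t.

ytmvit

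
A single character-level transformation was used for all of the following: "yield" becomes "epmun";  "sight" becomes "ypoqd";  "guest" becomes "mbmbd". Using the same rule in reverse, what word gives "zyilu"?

Each letter shifts forward by (position + 6), i.e. 6, 7, 8, … — the shift grows by one for each successive letter.
Decoding zyilu: z−6=t, y−7=r, i−8=a, l−9=c, u−10=k.

track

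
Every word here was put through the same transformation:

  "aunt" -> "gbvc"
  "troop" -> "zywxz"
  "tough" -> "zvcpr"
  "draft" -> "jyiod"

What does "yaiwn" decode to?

In aunt: a→g is +6, u→b is +7, n→v is +8, t→c is +9 — the shift increases by 1 each position. Each letter shifts forward by (position + 6), i.e. 6, 7, 8, … — the shift grows by one for each successive letter.
Decoding yaiwn: y−6=s, a−7=t, i−8=a, w−9=n, n−10=d.

stand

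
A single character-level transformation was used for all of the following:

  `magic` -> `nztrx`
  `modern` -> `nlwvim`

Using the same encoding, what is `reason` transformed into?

Each pair mirrors across the alphabet (m↔n, a↔z, g↔t): positions sum to 25. Each letter is replaced by its mirror in the alphabet: a↔z, b↔y, c↔x, and so on (the Atbash cipher).
For reason: r↔i, e↔v, a↔z, s↔h, o↔l, n↔m.

ivzhlm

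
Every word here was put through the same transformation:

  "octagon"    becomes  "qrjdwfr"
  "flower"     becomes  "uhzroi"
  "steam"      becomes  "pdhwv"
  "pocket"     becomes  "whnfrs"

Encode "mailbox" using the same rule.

The word is reversed, then every letter is shifted forward by 3.
For mailbox: reverse → xobliam; then shift: x+3=a, o+3=r, b+3=e, l+3=o, i+3=l, a+3=d, m+3=p.

areoldp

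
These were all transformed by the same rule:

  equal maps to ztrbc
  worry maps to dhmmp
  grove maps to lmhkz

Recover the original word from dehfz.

e(4)→z(25) and q(16)→t(19) fit y≡19x+1 (mod 26); the inverse of 19 mod 26 is 11. Each letter's alphabet position (a=0..z=25) is mapped through 19·x+1 mod 26 — an affine cipher.
Undoing it on dehfz: d(3)→11·(3−1)≡22=w; e(4)→11·(4−1)≡7=h; h(7)→11·(7−1)≡14=o; f(5)→11·(5−1)≡18=s; z(25)→11·(25−1)≡4=e (all mod 26).

whose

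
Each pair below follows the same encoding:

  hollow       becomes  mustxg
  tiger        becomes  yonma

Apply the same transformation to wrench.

bxlvlr

Letter i (0-indexed) is shifted by i+5, so successive shifts are 5, 6, 7, ….
For wrench: w+5=b, r+6=x, e+7=l, n+8=v, c+9=l, h+10=r.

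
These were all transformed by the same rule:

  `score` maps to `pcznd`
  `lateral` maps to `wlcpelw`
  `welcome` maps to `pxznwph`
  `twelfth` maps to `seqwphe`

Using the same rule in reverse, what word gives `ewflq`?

fault

The output letters match the input read backwards, each shifted +11: score reversed is erocs. Read the word backwards and shift each letter +11.
Undoing it on ewflq: shift back: e−11=t, w−11=l, f−11=u, l−11=a, q−11=f → tluaf; then reverse → fault.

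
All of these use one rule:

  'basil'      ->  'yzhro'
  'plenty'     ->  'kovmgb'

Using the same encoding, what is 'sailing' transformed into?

hzrormt

Each pair mirrors across the alphabet (b↔y, a↔z, s↔h): positions sum to 25. Letters are reflected about the middle of the alphabet (position → 25−position): Atbash.
For sailing: s↔h, a↔z, i↔r, l↔o, i↔r, n↔m, g↔t.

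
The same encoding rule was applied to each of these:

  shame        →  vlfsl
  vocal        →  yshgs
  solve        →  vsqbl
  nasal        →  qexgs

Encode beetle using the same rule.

eijzsm

Each letter shifts forward by (position + 3), i.e. 3, 4, 5, … — the shift grows by one for each successive letter.
Applying it to beetle: b+3=e, e+4=i, e+5=j, t+6=z, l+7=s, e+8=m.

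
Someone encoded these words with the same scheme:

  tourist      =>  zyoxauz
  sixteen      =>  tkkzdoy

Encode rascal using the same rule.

The output letters match the input read backwards, each shifted +6: tourist reversed is tsiruot. Read the word backwards and shift each letter +6.
On rascal: reverse → lacsar; then shift: l+6=r, a+6=g, c+6=i, s+6=y, a+6=g, r+6=x.

rgiygx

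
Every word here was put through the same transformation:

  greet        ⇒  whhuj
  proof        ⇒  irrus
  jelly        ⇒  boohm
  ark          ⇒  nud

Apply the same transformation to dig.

The output letters match the input read backwards, each shifted +3: greet reversed is teerg. Two steps: reverse the string, then apply a Caesar shift of +3.
On dig: reverse → gid; then shift: g+3=j, i+3=l, d+3=g.

jlg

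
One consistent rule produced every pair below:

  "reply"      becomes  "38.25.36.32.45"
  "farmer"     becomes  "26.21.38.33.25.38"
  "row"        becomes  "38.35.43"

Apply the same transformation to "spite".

39.36.29.40.25

Each letter is replaced by its alphabet position (a=1..z=26) + 20.
Applying it to spite: s=19→39, p=16→36, i=9→29, t=20→40, e=5→25.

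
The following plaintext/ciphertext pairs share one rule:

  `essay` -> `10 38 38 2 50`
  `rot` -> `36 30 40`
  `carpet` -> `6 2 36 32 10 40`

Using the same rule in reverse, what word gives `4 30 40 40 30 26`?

bottom

The formula is n = 2×(alphabet index, a=1).
Undoing it on 4 30 40 40 30 26: 4→(4−0)÷2=2=b, 30→(30−0)÷2=15=o, 40→(40−0)÷2=20=t, 40→(40−0)÷2=20=t, 30→(30−0)÷2=15=o, 26→(26−0)÷2=13=m.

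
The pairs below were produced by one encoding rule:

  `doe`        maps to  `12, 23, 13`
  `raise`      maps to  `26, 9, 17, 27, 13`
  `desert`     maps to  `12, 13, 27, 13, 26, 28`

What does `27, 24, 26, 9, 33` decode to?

d is letter #4 and maps to 12: an offset of 8. Letters become their 1-based position plus 8 (so a→9, b→10, …).
Reversing it on 27, 24, 26, 9, 33: 27→(27−8)÷1=19=s, 24→(24−8)÷1=16=p, 26→(26−8)÷1=18=r, 9→(9−8)÷1=1=a, 33→(33−8)÷1=25=y.

spray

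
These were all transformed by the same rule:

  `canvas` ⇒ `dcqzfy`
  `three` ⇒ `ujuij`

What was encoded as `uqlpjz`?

toilet

Letter i (0-indexed) is shifted by i+1, so successive shifts are 1, 2, 3, ….
Undoing it on uqlpjz: u−1=t, q−2=o, l−3=i, p−4=l, j−5=e, z−6=t.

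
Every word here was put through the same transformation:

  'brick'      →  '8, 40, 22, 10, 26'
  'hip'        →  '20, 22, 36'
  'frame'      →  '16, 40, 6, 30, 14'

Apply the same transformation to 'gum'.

18, 46, 30

Each letter becomes 2×(its alphabet position, a=1..z=26) + 4.
Applying it to gum: g=7→18, u=21→46, m=13→30.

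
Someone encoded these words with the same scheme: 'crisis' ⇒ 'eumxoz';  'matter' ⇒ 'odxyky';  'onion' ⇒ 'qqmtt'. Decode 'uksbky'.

shower

In crisis: c→e is +2, r→u is +3, i→m is +4, s→x is +5 — the shift increases by 1 each position. Each letter shifts forward by (position + 2), i.e. 2, 3, 4, … — the shift grows by one for each successive letter.
Undoing it on uksbky: u−2=s, k−3=h, s−4=o, b−5=w, k−6=e, y−7=r.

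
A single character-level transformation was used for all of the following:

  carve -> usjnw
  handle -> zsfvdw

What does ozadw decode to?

Each letter is shifted forward by 18 in the alphabet (a Caesar shift of +18).
Decoding ozadw: o−18=w, z−18=h, a−18=i, d−18=l, w−18=e.

while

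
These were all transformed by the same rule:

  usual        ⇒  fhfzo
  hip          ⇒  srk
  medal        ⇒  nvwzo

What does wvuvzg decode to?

Each pair mirrors across the alphabet (u↔f, s↔h, u↔f): positions sum to 25. Each letter is replaced by its mirror in the alphabet: a↔z, b↔y, c↔x, and so on (the Atbash cipher).
Decoding wvuvzg: w↔d, v↔e, u↔f, v↔e, z↔a, g↔t.

defeat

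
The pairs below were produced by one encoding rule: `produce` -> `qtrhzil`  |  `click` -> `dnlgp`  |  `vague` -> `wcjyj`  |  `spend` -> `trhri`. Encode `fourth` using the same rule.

gqxvyn

In produce: p→q is +1, r→t is +2, o→r is +3, d→h is +4 — the shift increases by 1 each position. The shift increases by 1 at each position, starting from +1: 1, 2, 3, ….
Applying it to fourth: f+1=g, o+2=q, u+3=x, r+4=v, t+5=y, h+6=n.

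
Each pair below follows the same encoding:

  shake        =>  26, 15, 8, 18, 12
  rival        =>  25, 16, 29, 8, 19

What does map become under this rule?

20, 8, 23

s is letter #19 and maps to 26: an offset of 7. Each letter is replaced by its alphabet position (a=1..z=26) + 7.
On map: m=13→20, a=1→8, p=16→23.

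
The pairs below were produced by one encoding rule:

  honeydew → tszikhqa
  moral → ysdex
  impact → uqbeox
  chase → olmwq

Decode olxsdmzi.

Shifts by position in honeydew: pos 0: h→t (+12), pos 1: o→s (+4), pos 2: n→z (+12), pos 3: e→i (+4) — repeating every 2. It's a Vigenère-style cipher with numeric key [12,4]: position i shifts by key[i mod 2].
Decoding olxsdmzi: o−12=c, l−4=h, x−12=l, s−4=o, d−12=r, m−4=i, z−12=n, i−4=e.

chlorine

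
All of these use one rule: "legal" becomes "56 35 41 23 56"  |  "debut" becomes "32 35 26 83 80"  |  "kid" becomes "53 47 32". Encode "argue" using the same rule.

23 74 41 83 35

l(#12)→56 and e(#5)→35: differences scale by 3, so n = 3·pos + 20. The formula is n = 3×(alphabet index, a=1) + 20.
Applying it to argue: a=1→23, r=18→74, g=7→41, u=21→83, e=5→35.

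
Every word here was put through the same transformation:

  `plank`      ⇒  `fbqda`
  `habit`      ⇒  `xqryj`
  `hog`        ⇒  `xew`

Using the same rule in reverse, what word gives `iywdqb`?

signal

Compare letters: p→f is +16, l→b is +16, a→q is +16 — a constant shift. Each letter is shifted forward by 16 in the alphabet (a Caesar shift of +16).
Undoing it on iywdqb: i−16=s, y−16=i, w−16=g, d−16=n, q−16=a, b−16=l.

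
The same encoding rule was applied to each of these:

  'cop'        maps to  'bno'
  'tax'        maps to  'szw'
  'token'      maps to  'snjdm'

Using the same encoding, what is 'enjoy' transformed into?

Compare letters: c→b is +25, o→n is +25, p→o is +25 — a constant shift. Each letter is shifted forward by 25 in the alphabet (a Caesar shift of +25).
On enjoy: e+25=d, n+25=m, j+25=i, o+25=n, y+25=x.

dminx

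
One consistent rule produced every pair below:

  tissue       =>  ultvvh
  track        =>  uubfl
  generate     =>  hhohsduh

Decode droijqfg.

confined

It's a Vigenère-style cipher with numeric key [1,3]: position i shifts by key[i mod 2].
Decoding droijqfg: d−1=c, r−3=o, o−1=n, i−3=f, j−1=i, q−3=n, f−1=e, g−3=d.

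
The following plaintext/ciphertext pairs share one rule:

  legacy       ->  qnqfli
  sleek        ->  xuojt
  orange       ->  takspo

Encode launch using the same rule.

qjeslr

Shifts by position in legacy: pos 0: l→q (+5), pos 1: e→n (+9), pos 2: g→q (+10), pos 3: a→f (+5), pos 4: c→l (+9), pos 5: y→i (+10) — repeating every 3. The shifts repeat in a cycle of length 3: positions 0,1,… shift by +5, +9, +10, then the pattern repeats.
On launch: l+5=q, a+9=j, u+10=e, n+5=s, c+9=l, h+10=r.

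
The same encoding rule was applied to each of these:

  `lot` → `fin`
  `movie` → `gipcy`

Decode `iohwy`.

Compare letters: l→f is +20, o→i is +20, t→n is +20 — a constant shift. Every letter moves 20 places later in the alphabet, wrapping around z→a.
Undoing it on iohwy: i−20=o, o−20=u, h−20=n, w−20=c, y−20=e.

ounce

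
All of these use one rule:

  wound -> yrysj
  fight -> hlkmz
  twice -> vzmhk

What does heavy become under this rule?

Letter i (0-indexed) is shifted by i+2, so successive shifts are 2, 3, 4, ….
On heavy: h+2=j, e+3=h, a+4=e, v+5=a, y+6=e.

jheae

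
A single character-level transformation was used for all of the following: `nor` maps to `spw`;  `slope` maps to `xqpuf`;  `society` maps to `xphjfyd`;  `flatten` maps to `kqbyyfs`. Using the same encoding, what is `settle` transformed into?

xfyyqf

The shift depends on letter class: consonant n→s is +5, but vowel o→p is +1. Two shifts are in play — +1 for a/e/i/o/u, +5 for every other letter.
Applying it to settle: s(cons)+5=x, e(vowel)+1=f, t(cons)+5=y, t(cons)+5=y, l(cons)+5=q, e(vowel)+1=f.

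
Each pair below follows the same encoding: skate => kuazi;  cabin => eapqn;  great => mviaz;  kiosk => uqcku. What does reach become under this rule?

viaeb

s(18)→k(10) and k(10)→u(20) fit y≡15x+0 (mod 26); the inverse of 15 mod 26 is 7. Each letter's alphabet position (a=0..z=25) is mapped through 15·x+0 mod 26 — an affine cipher.
Applying it to reach: r(17)→15·17+0≡21=v; e(4)→15·4+0≡8=i; a(0)→15·0+0≡0=a; c(2)→15·2+0≡4=e; h(7)→15·7+0≡1=b (all mod 26).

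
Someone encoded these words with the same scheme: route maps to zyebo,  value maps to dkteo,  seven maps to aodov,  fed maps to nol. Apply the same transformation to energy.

The shift depends on letter class: consonant r→z is +8, but vowel o→y is +10. Two shifts are in play — +10 for a/e/i/o/u, +8 for every other letter.
Applying it to energy: e(vowel)+10=o, n(cons)+8=v, e(vowel)+10=o, r(cons)+8=z, g(cons)+8=o, y(cons)+8=g.

ovozog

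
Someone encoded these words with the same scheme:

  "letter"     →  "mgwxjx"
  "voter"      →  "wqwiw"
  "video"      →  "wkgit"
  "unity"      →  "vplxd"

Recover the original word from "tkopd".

In letter: l→m is +1, e→g is +2, t→w is +3, t→x is +4 — the shift increases by 1 each position. The shift increases by 1 at each position, starting from +1: 1, 2, 3, ….
Undoing it on tkopd: t−1=s, k−2=i, o−3=l, p−4=l, d−5=y.

silly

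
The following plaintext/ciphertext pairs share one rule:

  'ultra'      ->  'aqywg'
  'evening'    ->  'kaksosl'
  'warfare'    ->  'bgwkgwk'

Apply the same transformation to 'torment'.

yuwrksy

The shift depends on letter class: consonant l→q is +5, but vowel u→a is +6. The rule splits by letter class: vowels +6, consonants +5.
On torment: t(cons)+5=y, o(vowel)+6=u, r(cons)+5=w, m(cons)+5=r, e(vowel)+6=k, n(cons)+5=s, t(cons)+5=y.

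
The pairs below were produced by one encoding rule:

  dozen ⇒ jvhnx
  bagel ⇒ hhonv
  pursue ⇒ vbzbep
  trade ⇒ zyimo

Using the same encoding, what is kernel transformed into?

qlzwow

In dozen: d→j is +6, o→v is +7, z→h is +8, e→n is +9 — the shift increases by 1 each position. Letter i (0-indexed) is shifted by i+6, so successive shifts are 6, 7, 8, ….
Applying it to kernel: k+6=q, e+7=l, r+8=z, n+9=w, e+10=o, l+11=w.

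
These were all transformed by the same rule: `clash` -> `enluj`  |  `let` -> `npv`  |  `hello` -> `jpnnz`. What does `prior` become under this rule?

The shift depends on letter class: consonant c→e is +2, but vowel a→l is +11. Two shifts are in play — +11 for a/e/i/o/u, +2 for every other letter.
On prior: p(cons)+2=r, r(cons)+2=t, i(vowel)+11=t, o(vowel)+11=z, r(cons)+2=t.

rttzt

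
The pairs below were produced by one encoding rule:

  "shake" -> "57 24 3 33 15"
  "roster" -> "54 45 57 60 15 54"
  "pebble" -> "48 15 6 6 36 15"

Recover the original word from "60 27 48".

tip

s(#19)→57 and h(#8)→24: differences scale by 3, so n = 3·pos + 0. With a=1..z=26, the number is 3·pos.
Undoing it on 60 27 48: 60→(60−0)÷3=20=t, 27→(27−0)÷3=9=i, 48→(48−0)÷3=16=p.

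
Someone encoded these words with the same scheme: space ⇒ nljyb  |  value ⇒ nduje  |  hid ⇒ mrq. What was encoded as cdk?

but

The output letters match the input read backwards, each shifted +9: space reversed is ecaps. Read the word backwards and shift each letter +9.
Undoing it on cdk: shift back: c−9=t, d−9=u, k−9=b → tub; then reverse → but.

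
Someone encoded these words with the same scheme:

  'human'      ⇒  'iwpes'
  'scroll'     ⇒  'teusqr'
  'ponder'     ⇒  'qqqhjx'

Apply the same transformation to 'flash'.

In human: h→i is +1, u→w is +2, m→p is +3, a→e is +4 — the shift increases by 1 each position. Letter i (0-indexed) is shifted by i+1, so successive shifts are 1, 2, 3, ….
Applying it to flash: f+1=g, l+2=n, a+3=d, s+4=w, h+5=m.

gndwm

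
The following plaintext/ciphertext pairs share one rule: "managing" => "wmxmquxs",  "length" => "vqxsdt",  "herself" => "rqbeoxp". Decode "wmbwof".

Shifts by position in managing: pos 0: m→w (+10), pos 1: a→m (+12), pos 2: n→x (+10), pos 3: a→m (+12) — repeating every 2. The shifts repeat in a cycle of length 2: positions 0,1,… shift by +10, +12, then the pattern repeats.
Decoding wmbwof: w−10=m, m−12=a, b−10=r, w−12=k, o−10=e, f−12=t.

market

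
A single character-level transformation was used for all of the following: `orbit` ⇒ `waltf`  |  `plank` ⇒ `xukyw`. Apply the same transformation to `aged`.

ipoo

In orbit: o→w is +8, r→a is +9, b→l is +10, i→t is +11 — the shift increases by 1 each position. Letter i (0-indexed) is shifted by i+8, so successive shifts are 8, 9, 10, ….
For aged: a+8=i, g+9=p, e+10=o, d+11=o.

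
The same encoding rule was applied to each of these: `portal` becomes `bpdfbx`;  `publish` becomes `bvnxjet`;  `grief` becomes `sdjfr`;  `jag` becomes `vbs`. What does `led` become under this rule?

xfp

Vowels shift forward by 1 and consonants shift forward by 12.
For led: l(cons)+12=x, e(vowel)+1=f, d(cons)+12=p.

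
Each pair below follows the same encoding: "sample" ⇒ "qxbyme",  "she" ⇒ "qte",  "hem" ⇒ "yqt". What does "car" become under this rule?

dmo

The output letters match the input read backwards, each shifted +12: sample reversed is elpmas. Read the word backwards and shift each letter +12.
Applying it to car: reverse → rac; then shift: r+12=d, a+12=m, c+12=o.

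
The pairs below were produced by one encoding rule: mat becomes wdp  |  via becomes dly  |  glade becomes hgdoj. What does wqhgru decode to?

The word is reversed, then every letter is shifted forward by 3.
Undoing it on wqhgru: shift back: w−3=t, q−3=n, h−3=e, g−3=d, r−3=o, u−3=r → tnedor; then reverse → rodent.

rodent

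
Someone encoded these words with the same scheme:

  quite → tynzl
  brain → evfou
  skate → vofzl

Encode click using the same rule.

fpnir

In quite: q→t is +3, u→y is +4, i→n is +5, t→z is +6 — the shift increases by 1 each position. Each letter shifts forward by (position + 3), i.e. 3, 4, 5, … — the shift grows by one for each successive letter.
On click: c+3=f, l+4=p, i+5=n, c+6=i, k+7=r.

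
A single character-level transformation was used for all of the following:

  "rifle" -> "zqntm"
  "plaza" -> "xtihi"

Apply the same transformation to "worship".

Compare letters: r→z is +8, i→q is +8, f→n is +8 — a constant shift. It's a constant shift of +8 (ROT8).
On worship: w+8=e, o+8=w, r+8=z, s+8=a, h+8=p, i+8=q, p+8=x.

ewzapqx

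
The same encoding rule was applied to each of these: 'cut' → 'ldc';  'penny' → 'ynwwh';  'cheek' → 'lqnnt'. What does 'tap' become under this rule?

Compare letters: c→l is +9, u→d is +9, t→c is +9 — a constant shift. It's a constant shift of +9 (ROT9).
For tap: t+9=c, a+9=j, p+9=y.

cjy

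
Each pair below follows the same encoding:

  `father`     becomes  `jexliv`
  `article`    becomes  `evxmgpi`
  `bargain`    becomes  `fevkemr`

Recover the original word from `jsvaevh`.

This is a Caesar cipher with shift 4.
Decoding jsvaevh: j−4=f, s−4=o, v−4=r, a−4=w, e−4=a, v−4=r, h−4=d.

forward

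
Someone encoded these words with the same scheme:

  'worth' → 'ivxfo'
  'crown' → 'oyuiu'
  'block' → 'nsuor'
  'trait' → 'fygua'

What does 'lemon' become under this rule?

Shifts by position in worth: pos 0: w→i (+12), pos 1: o→v (+7), pos 2: r→x (+6), pos 3: t→f (+12), pos 4: h→o (+7) — repeating every 3. The shifts repeat in a cycle of length 3: positions 0,1,… shift by +12, +7, +6, then the pattern repeats.
On lemon: l+12=x, e+7=l, m+6=s, o+12=a, n+7=u.

xlsau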